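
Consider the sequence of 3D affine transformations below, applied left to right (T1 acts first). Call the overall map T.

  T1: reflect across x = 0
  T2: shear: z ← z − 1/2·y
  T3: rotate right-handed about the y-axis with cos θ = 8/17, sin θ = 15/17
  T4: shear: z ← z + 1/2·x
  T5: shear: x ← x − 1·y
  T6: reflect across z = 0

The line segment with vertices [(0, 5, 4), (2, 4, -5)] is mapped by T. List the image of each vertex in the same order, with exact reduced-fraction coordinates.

T1 reflect across x = 0: (0, 5, 4) → (0, 5, 4); (2, 4, -5) → (-2, 4, -5)
T2 shear: z ← z − 1/2·y: (0, 5, 4) → (0, 5, 3/2); (-2, 4, -5) → (-2, 4, -7)
T3 rotate right-handed about the y-axis with cos θ = 8/17, sin θ = 15/17: (0, 5, 3/2) → (45/34, 5, 12/17); (-2, 4, -7) → (-121/17, 4, -26/17)
T4 shear: z ← z + 1/2·x: (45/34, 5, 12/17) → (45/34, 5, 93/68); (-121/17, 4, -26/17) → (-121/17, 4, -173/34)
T5 shear: x ← x − 1·y: (45/34, 5, 93/68) → (-125/34, 5, 93/68); (-121/17, 4, -173/34) → (-189/17, 4, -173/34)
T6 reflect across z = 0: (-125/34, 5, 93/68) → (-125/34, 5, -93/68); (-189/17, 4, -173/34) → (-189/17, 4, 173/34)

image vertices: (-125/34, 5, -93/68), (-189/17, 4, 173/34)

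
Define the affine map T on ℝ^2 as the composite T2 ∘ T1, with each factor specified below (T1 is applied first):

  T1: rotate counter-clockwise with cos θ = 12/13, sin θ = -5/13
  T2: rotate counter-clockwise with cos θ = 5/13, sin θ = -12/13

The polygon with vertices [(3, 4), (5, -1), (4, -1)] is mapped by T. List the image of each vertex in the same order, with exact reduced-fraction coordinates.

T1 rotate counter-clockwise with cos θ = 12/13, sin θ = -5/13: (3, 4) → (56/13, 33/13); (5, -1) → (55/13, -37/13); (4, -1) → (43/13, -32/13)
T2 rotate counter-clockwise with cos θ = 5/13, sin θ = -12/13: (56/13, 33/13) → (4, -3); (55/13, -37/13) → (-1, -5); (43/13, -32/13) → (-1, -4)

image vertices: (4, -3), (-1, -5), (-1, -4)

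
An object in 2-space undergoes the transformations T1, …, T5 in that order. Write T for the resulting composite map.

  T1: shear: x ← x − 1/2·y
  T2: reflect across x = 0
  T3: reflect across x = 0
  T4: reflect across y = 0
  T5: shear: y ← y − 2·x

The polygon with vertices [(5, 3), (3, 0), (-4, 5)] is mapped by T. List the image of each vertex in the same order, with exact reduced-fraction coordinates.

image vertices: (7/2, -10), (3, -6), (-13/2, 8)

T1 shear: x ← x − 1/2·y: (5, 3) → (7/2, 3); (3, 0) → (3, 0); (-4, 5) → (-13/2, 5)
T2 reflect across x = 0: (7/2, 3) → (-7/2, 3); (3, 0) → (-3, 0); (-13/2, 5) → (13/2, 5)
T3 reflect across x = 0: (-7/2, 3) → (7/2, 3); (-3, 0) → (3, 0); (13/2, 5) → (-13/2, 5)
T4 reflect across y = 0: (7/2, 3) → (7/2, -3); (3, 0) → (3, 0); (-13/2, 5) → (-13/2, -5)
T5 shear: y ← y − 2·x: (7/2, -3) → (7/2, -10); (3, 0) → (3, -6); (-13/2, -5) → (-13/2, 8)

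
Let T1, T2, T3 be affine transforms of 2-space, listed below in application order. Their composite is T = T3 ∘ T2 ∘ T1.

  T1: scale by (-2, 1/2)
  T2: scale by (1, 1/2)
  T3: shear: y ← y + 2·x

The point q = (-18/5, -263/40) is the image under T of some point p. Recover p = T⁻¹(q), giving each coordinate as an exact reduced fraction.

p = (9/5, 5/2)

T1 = [-2 0 0; 0 1/2 0; 0 0 1]
T2·T1 = [-2 0 0; 0 1/4 0; 0 0 1]
T3·…·T1 = [-2 0 0; -4 1/4 0; 0 0 1]
det M = -1/2; M⁻¹ = [-1/2 0 0; -8 4 0; 0 0 1]
M⁻¹ · (-18/5, -263/40)ᵀ = (9/5, 5/2)ᵀ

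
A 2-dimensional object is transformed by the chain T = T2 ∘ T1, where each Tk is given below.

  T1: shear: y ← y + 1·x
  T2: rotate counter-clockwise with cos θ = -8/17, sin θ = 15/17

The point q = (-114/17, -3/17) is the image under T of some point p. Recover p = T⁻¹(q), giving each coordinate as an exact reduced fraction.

T1 = [1 0 0; 1 1 0; 0 0 1]
T2·T1 = [-23/17 -15/17 0; 7/17 -8/17 0; 0 0 1]
det M = 1; M⁻¹ = [-8/17 15/17 0; -7/17 -23/17 0; 0 0 1]
M⁻¹ · (-114/17, -3/17)ᵀ = (3, 3)ᵀ

p = (3, 3)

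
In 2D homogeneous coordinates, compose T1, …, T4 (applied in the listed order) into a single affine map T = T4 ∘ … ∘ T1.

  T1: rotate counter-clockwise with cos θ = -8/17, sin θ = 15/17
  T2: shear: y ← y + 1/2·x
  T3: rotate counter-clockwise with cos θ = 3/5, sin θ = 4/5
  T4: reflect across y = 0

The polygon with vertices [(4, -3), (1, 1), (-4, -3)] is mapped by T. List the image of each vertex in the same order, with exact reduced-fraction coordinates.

image vertices: (-19/5, -647/170), (-3/5, 211/170), (13/5, -631/170)

T1 rotate counter-clockwise with cos θ = -8/17, sin θ = 15/17: (4, -3) → (13/17, 84/17); (1, 1) → (-23/17, 7/17); (-4, -3) → (77/17, -36/17)
T2 shear: y ← y + 1/2·x: (13/17, 84/17) → (13/17, 181/34); (-23/17, 7/17) → (-23/17, -9/34); (77/17, -36/17) → (77/17, 5/34)
T3 rotate counter-clockwise with cos θ = 3/5, sin θ = 4/5: (13/17, 181/34) → (-19/5, 647/170); (-23/17, -9/34) → (-3/5, -211/170); (77/17, 5/34) → (13/5, 631/170)
T4 reflect across y = 0: (-19/5, 647/170) → (-19/5, -647/170); (-3/5, -211/170) → (-3/5, 211/170); (13/5, 631/170) → (13/5, -631/170)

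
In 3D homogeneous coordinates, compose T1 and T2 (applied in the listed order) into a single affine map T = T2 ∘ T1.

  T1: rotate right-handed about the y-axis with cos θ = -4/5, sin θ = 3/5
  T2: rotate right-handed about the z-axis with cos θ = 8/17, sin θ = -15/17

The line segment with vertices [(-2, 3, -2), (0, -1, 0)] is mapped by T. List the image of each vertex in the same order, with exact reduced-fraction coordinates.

T1 rotate right-handed about the y-axis with cos θ = -4/5, sin θ = 3/5: (-2, 3, -2) → (2/5, 3, 14/5); (0, -1, 0) → (0, -1, 0)
T2 rotate right-handed about the z-axis with cos θ = 8/17, sin θ = -15/17: (2/5, 3, 14/5) → (241/85, 18/17, 14/5); (0, -1, 0) → (-15/17, -8/17, 0)

image vertices: (241/85, 18/17, 14/5), (-15/17, -8/17, 0)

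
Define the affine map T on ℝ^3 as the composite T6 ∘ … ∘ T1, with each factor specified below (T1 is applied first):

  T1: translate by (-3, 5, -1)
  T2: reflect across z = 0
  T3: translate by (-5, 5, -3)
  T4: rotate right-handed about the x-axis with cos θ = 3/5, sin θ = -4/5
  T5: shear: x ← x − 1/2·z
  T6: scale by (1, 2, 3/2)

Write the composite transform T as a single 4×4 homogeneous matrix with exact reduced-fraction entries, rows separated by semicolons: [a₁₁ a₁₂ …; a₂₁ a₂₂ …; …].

T = [1 2/5 3/10 -17/5; 0 6/5 -8/5 44/5; 0 -6/5 -9/10 -69/5; 0 0 0 1]

T1 = [1 0 0 -3; 0 1 0 5; 0 0 1 -1; 0 0 0 1]
T2·T1 = [1 0 0 -3; 0 1 0 5; 0 0 -1 1; 0 0 0 1]
T3·…·T1 = [1 0 0 -8; 0 1 0 10; 0 0 -1 -2; 0 0 0 1]
T4·…·T1 = [1 0 0 -8; 0 3/5 -4/5 22/5; 0 -4/5 -3/5 -46/5; 0 0 0 1]
T5·…·T1 = [1 2/5 3/10 -17/5; 0 3/5 -4/5 22/5; 0 -4/5 -3/5 -46/5; 0 0 0 1]
T6·…·T1 = [1 2/5 3/10 -17/5; 0 6/5 -8/5 44/5; 0 -6/5 -9/10 -69/5; 0 0 0 1]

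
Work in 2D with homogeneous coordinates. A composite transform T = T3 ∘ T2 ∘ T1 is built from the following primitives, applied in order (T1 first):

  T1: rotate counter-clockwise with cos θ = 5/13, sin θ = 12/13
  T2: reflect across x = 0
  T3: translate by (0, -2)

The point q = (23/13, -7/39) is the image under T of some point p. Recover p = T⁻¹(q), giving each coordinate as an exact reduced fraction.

T1 = [5/13 -12/13 0; 12/13 5/13 0; 0 0 1]
T2·T1 = [-5/13 12/13 0; 12/13 5/13 0; 0 0 1]
T3·…·T1 = [-5/13 12/13 0; 12/13 5/13 -2; 0 0 1]
det M = -1; M⁻¹ = [-5/13 12/13 24/13; 12/13 5/13 10/13; 0 0 1]
M⁻¹ · (23/13, -7/39)ᵀ = (1, 7/3)ᵀ

p = (1, 7/3)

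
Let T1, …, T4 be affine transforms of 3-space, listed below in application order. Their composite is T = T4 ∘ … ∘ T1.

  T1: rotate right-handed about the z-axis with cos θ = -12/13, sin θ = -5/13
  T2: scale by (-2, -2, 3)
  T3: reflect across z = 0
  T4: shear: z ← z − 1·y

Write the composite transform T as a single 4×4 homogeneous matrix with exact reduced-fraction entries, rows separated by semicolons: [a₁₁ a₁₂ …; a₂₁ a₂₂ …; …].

T = [24/13 -10/13 0 0; 10/13 24/13 0 0; -10/13 -24/13 -3 0; 0 0 0 1]

T1 = [-12/13 5/13 0 0; -5/13 -12/13 0 0; 0 0 1 0; 0 0 0 1]
T2·T1 = [24/13 -10/13 0 0; 10/13 24/13 0 0; 0 0 3 0; 0 0 0 1]
T3·…·T1 = [24/13 -10/13 0 0; 10/13 24/13 0 0; 0 0 -3 0; 0 0 0 1]
T4·…·T1 = [24/13 -10/13 0 0; 10/13 24/13 0 0; -10/13 -24/13 -3 0; 0 0 0 1]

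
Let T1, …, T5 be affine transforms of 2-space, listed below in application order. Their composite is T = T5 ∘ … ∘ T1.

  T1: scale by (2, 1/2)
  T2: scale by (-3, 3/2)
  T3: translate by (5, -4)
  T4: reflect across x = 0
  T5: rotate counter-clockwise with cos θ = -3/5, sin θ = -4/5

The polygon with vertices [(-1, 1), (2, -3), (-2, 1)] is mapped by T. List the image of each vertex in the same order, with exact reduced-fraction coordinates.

T1 scale by (2, 1/2): (-1, 1) → (-2, 1/2); (2, -3) → (4, -3/2); (-2, 1) → (-4, 1/2)
T2 scale by (-3, 3/2): (-2, 1/2) → (6, 3/4); (4, -3/2) → (-12, -9/4); (-4, 1/2) → (12, 3/4)
T3 translate by (5, -4): (6, 3/4) → (11, -13/4); (-12, -9/4) → (-7, -25/4); (12, 3/4) → (17, -13/4)
T4 reflect across x = 0: (11, -13/4) → (-11, -13/4); (-7, -25/4) → (7, -25/4); (17, -13/4) → (-17, -13/4)
T5 rotate counter-clockwise with cos θ = -3/5, sin θ = -4/5: (-11, -13/4) → (4, 43/4); (7, -25/4) → (-46/5, -37/20); (-17, -13/4) → (38/5, 311/20)

image vertices: (4, 43/4), (-46/5, -37/20), (38/5, 311/20)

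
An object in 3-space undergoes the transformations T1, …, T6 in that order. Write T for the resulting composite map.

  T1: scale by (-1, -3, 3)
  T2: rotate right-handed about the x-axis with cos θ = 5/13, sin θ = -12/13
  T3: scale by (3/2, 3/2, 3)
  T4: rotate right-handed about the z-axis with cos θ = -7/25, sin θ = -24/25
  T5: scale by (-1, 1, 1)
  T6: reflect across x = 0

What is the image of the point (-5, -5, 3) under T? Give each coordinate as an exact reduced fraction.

T(p) = (11811/650, -8523/650, -405/13)

T1 scale by (-1, -3, 3): (-5, -5, 3) → (5, 15, 9)
T2 rotate right-handed about the x-axis with cos θ = 5/13, sin θ = -12/13: (5, 15, 9) → (5, 183/13, -135/13)
T3 scale by (3/2, 3/2, 3): (5, 183/13, -135/13) → (15/2, 549/26, -405/13)
T4 rotate right-handed about the z-axis with cos θ = -7/25, sin θ = -24/25: (15/2, 549/26, -405/13) → (11811/650, -8523/650, -405/13)
T5 scale by (-1, 1, 1): (11811/650, -8523/650, -405/13) → (-11811/650, -8523/650, -405/13)
T6 reflect across x = 0: (-11811/650, -8523/650, -405/13) → (11811/650, -8523/650, -405/13)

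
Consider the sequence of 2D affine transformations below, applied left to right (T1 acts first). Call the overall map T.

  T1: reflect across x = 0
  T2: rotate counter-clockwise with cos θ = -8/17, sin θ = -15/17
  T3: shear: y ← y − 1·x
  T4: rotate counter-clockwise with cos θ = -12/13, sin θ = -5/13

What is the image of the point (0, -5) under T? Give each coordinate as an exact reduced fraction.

T(p) = (1475/221, -1005/221)

T1 reflect across x = 0: (0, -5) → (0, -5)
T2 rotate counter-clockwise with cos θ = -8/17, sin θ = -15/17: (0, -5) → (-75/17, 40/17)
T3 shear: y ← y − 1·x: (-75/17, 40/17) → (-75/17, 115/17)
T4 rotate counter-clockwise with cos θ = -12/13, sin θ = -5/13: (-75/17, 115/17) → (1475/221, -1005/221)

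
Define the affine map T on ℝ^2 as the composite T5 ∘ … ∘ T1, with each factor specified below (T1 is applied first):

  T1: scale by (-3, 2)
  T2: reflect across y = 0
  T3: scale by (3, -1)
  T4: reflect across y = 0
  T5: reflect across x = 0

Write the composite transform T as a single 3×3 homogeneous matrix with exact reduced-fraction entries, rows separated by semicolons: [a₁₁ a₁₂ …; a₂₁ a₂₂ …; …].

T1 = [-3 0 0; 0 2 0; 0 0 1]
T2·T1 = [-3 0 0; 0 -2 0; 0 0 1]
T3·…·T1 = [-9 0 0; 0 2 0; 0 0 1]
T4·…·T1 = [-9 0 0; 0 -2 0; 0 0 1]
T5·…·T1 = [9 0 0; 0 -2 0; 0 0 1]

T = [9 0 0; 0 -2 0; 0 0 1]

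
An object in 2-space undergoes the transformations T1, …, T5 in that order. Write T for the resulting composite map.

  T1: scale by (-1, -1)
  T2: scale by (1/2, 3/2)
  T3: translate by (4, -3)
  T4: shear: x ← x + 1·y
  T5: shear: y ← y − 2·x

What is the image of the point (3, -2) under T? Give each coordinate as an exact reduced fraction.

T(p) = (5/2, -5)

T1 scale by (-1, -1): (3, -2) → (-3, 2)
T2 scale by (1/2, 3/2): (-3, 2) → (-3/2, 3)
T3 translate by (4, -3): (-3/2, 3) → (5/2, 0)
T4 shear: x ← x + 1·y: (5/2, 0) → (5/2, 0)
T5 shear: y ← y − 2·x: (5/2, 0) → (5/2, -5)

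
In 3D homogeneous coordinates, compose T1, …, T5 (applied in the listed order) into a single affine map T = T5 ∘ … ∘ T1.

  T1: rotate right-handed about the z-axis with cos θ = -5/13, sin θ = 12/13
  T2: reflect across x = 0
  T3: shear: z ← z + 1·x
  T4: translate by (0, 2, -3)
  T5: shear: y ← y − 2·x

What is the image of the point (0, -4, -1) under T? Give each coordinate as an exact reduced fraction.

T(p) = (-48/13, 142/13, -100/13)

T1 rotate right-handed about the z-axis with cos θ = -5/13, sin θ = 12/13: (0, -4, -1) → (48/13, 20/13, -1)
T2 reflect across x = 0: (48/13, 20/13, -1) → (-48/13, 20/13, -1)
T3 shear: z ← z + 1·x: (-48/13, 20/13, -1) → (-48/13, 20/13, -61/13)
T4 translate by (0, 2, -3): (-48/13, 20/13, -61/13) → (-48/13, 46/13, -100/13)
T5 shear: y ← y − 2·x: (-48/13, 46/13, -100/13) → (-48/13, 142/13, -100/13)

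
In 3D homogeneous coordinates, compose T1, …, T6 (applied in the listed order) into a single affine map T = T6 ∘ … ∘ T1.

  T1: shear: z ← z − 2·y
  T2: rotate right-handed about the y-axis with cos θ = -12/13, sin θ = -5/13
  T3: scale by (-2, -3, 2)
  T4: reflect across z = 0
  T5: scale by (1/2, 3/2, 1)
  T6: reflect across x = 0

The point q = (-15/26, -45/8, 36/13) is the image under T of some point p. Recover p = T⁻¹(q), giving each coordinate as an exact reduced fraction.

T1 = [1 0 0 0; 0 1 0 0; 0 -2 1 0; 0 0 0 1]
T2·T1 = [-12/13 10/13 -5/13 0; 0 1 0 0; 5/13 24/13 -12/13 0; 0 0 0 1]
T3·…·T1 = [24/13 -20/13 10/13 0; 0 -3 0 0; 10/13 48/13 -24/13 0; 0 0 0 1]
T4·…·T1 = [24/13 -20/13 10/13 0; 0 -3 0 0; -10/13 -48/13 24/13 0; 0 0 0 1]
T5·…·T1 = [12/13 -10/13 5/13 0; 0 -9/2 0 0; -10/13 -48/13 24/13 0; 0 0 0 1]
T6·…·T1 = [-12/13 10/13 -5/13 0; 0 -9/2 0 0; -10/13 -48/13 24/13 0; 0 0 0 1]
det M = 9; M⁻¹ = [-12/13 0 -5/26 0; 0 -2/9 0 0; -5/13 -4/9 6/13 0; 0 0 0 1]
M⁻¹ · (-15/26, -45/8, 36/13)ᵀ = (0, 5/4, 4)ᵀ

p = (0, 5/4, 4)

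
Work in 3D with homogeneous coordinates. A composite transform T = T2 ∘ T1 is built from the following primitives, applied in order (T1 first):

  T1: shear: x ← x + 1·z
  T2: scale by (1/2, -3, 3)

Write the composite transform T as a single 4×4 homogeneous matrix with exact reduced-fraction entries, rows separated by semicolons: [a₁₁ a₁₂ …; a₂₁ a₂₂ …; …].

T1 = [1 0 1 0; 0 1 0 0; 0 0 1 0; 0 0 0 1]
T2·T1 = [1/2 0 1/2 0; 0 -3 0 0; 0 0 3 0; 0 0 0 1]

T = [1/2 0 1/2 0; 0 -3 0 0; 0 0 3 0; 0 0 0 1]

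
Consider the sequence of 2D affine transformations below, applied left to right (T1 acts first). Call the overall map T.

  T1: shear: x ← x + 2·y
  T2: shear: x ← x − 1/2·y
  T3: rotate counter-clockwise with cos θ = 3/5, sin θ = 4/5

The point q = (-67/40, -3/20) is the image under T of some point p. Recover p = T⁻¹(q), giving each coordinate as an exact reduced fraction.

T1 = [1 2 0; 0 1 0; 0 0 1]
T2·T1 = [1 3/2 0; 0 1 0; 0 0 1]
T3·…·T1 = [3/5 1/10 0; 4/5 9/5 0; 0 0 1]
det M = 1; M⁻¹ = [9/5 -1/10 0; -4/5 3/5 0; 0 0 1]
M⁻¹ · (-67/40, -3/20)ᵀ = (-3, 5/4)ᵀ

p = (-3, 5/4)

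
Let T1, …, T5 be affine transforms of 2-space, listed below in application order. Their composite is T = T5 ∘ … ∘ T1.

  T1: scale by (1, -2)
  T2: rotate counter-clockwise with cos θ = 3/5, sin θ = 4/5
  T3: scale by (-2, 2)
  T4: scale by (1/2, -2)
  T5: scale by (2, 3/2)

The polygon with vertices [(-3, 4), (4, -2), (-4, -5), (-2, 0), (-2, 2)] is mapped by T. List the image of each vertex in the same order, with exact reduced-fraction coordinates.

image vertices: (-46/5, 216/5), (8/5, -168/5), (104/5, -84/5), (12/5, 48/5), (-4, 24)

T1 scale by (1, -2): (-3, 4) → (-3, -8); (4, -2) → (4, 4); (-4, -5) → (-4, 10); (-2, 0) → (-2, 0); (-2, 2) → (-2, -4)
T2 rotate counter-clockwise with cos θ = 3/5, sin θ = 4/5: (-3, -8) → (23/5, -36/5); (4, 4) → (-4/5, 28/5); (-4, 10) → (-52/5, 14/5); (-2, 0) → (-6/5, -8/5); (-2, -4) → (2, -4)
T3 scale by (-2, 2): (23/5, -36/5) → (-46/5, -72/5); (-4/5, 28/5) → (8/5, 56/5); (-52/5, 14/5) → (104/5, 28/5); (-6/5, -8/5) → (12/5, -16/5); (2, -4) → (-4, -8)
T4 scale by (1/2, -2): (-46/5, -72/5) → (-23/5, 144/5); (8/5, 56/5) → (4/5, -112/5); (104/5, 28/5) → (52/5, -56/5); (12/5, -16/5) → (6/5, 32/5); (-4, -8) → (-2, 16)
T5 scale by (2, 3/2): (-23/5, 144/5) → (-46/5, 216/5); (4/5, -112/5) → (8/5, -168/5); (52/5, -56/5) → (104/5, -84/5); (6/5, 32/5) → (12/5, 48/5); (-2, 16) → (-4, 24)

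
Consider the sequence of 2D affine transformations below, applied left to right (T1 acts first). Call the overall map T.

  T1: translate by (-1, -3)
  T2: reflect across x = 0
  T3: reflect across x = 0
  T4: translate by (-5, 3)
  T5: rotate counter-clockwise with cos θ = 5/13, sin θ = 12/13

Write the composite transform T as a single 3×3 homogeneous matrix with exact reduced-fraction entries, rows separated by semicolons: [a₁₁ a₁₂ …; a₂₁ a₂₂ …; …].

T = [5/13 -12/13 -30/13; 12/13 5/13 -72/13; 0 0 1]

T1 = [1 0 -1; 0 1 -3; 0 0 1]
T2·T1 = [-1 0 1; 0 1 -3; 0 0 1]
T3·…·T1 = [1 0 -1; 0 1 -3; 0 0 1]
T4·…·T1 = [1 0 -6; 0 1 0; 0 0 1]
T5·…·T1 = [5/13 -12/13 -30/13; 12/13 5/13 -72/13; 0 0 1]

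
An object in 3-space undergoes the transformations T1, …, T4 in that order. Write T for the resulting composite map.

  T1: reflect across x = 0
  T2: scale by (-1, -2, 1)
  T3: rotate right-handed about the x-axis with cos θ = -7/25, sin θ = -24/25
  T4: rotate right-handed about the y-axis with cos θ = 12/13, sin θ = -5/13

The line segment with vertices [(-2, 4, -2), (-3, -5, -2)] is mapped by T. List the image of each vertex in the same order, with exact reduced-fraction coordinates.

T1 reflect across x = 0: (-2, 4, -2) → (2, 4, -2); (-3, -5, -2) → (3, -5, -2)
T2 scale by (-1, -2, 1): (2, 4, -2) → (-2, -8, -2); (3, -5, -2) → (-3, 10, -2)
T3 rotate right-handed about the x-axis with cos θ = -7/25, sin θ = -24/25: (-2, -8, -2) → (-2, 8/25, 206/25); (-3, 10, -2) → (-3, -118/25, -226/25)
T4 rotate right-handed about the y-axis with cos θ = 12/13, sin θ = -5/13: (-2, 8/25, 206/25) → (-326/65, 8/25, 2222/325); (-3, -118/25, -226/25) → (46/65, -118/25, -3087/325)

image vertices: (-326/65, 8/25, 2222/325), (46/65, -118/25, -3087/325)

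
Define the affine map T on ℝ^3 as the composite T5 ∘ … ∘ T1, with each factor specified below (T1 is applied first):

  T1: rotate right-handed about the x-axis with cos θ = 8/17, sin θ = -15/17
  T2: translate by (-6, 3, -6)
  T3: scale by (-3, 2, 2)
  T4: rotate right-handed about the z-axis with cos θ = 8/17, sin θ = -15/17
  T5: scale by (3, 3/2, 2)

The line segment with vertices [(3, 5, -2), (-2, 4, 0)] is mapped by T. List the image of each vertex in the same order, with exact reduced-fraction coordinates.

image vertices: (9162/289, -3957/578, -772/17), (17262/289, -7188/289, -648/17)

T1 rotate right-handed about the x-axis with cos θ = 8/17, sin θ = -15/17: (3, 5, -2) → (3, 10/17, -91/17); (-2, 4, 0) → (-2, 32/17, -60/17)
T2 translate by (-6, 3, -6): (3, 10/17, -91/17) → (-3, 61/17, -193/17); (-2, 32/17, -60/17) → (-8, 83/17, -162/17)
T3 scale by (-3, 2, 2): (-3, 61/17, -193/17) → (9, 122/17, -386/17); (-8, 83/17, -162/17) → (24, 166/17, -324/17)
T4 rotate right-handed about the z-axis with cos θ = 8/17, sin θ = -15/17: (9, 122/17, -386/17) → (3054/289, -1319/289, -386/17); (24, 166/17, -324/17) → (5754/289, -4792/289, -324/17)
T5 scale by (3, 3/2, 2): (3054/289, -1319/289, -386/17) → (9162/289, -3957/578, -772/17); (5754/289, -4792/289, -324/17) → (17262/289, -7188/289, -648/17)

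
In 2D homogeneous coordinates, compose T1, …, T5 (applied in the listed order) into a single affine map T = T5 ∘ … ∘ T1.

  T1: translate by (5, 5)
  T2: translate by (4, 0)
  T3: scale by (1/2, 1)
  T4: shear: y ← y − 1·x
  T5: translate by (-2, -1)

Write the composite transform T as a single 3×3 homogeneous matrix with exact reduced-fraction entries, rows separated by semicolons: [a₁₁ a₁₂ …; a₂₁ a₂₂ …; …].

T = [1/2 0 5/2; -1/2 1 -1/2; 0 0 1]

T1 = [1 0 5; 0 1 5; 0 0 1]
T2·T1 = [1 0 9; 0 1 5; 0 0 1]
T3·…·T1 = [1/2 0 9/2; 0 1 5; 0 0 1]
T4·…·T1 = [1/2 0 9/2; -1/2 1 1/2; 0 0 1]
T5·…·T1 = [1/2 0 5/2; -1/2 1 -1/2; 0 0 1]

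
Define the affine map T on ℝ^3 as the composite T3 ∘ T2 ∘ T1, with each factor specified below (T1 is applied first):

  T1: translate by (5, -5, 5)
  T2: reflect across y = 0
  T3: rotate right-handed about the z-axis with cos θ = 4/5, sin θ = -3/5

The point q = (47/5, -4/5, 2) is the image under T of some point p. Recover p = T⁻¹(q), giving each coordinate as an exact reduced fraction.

p = (3, 0, -3)

T1 = [1 0 0 5; 0 1 0 -5; 0 0 1 5; 0 0 0 1]
T2·T1 = [1 0 0 5; 0 -1 0 5; 0 0 1 5; 0 0 0 1]
T3·…·T1 = [4/5 -3/5 0 7; -3/5 -4/5 0 1; 0 0 1 5; 0 0 0 1]
det M = -1; M⁻¹ = [4/5 -3/5 0 -5; -3/5 -4/5 0 5; 0 0 1 -5; 0 0 0 1]
M⁻¹ · (47/5, -4/5, 2)ᵀ = (3, 0, -3)ᵀ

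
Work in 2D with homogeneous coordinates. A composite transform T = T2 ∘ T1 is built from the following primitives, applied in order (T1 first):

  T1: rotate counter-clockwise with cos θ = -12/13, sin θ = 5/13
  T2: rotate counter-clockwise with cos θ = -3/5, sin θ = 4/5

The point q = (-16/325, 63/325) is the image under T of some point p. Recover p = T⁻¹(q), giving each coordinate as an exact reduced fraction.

T1 = [-12/13 -5/13 0; 5/13 -12/13 0; 0 0 1]
T2·T1 = [16/65 63/65 0; -63/65 16/65 0; 0 0 1]
det M = 1; M⁻¹ = [16/65 -63/65 0; 63/65 16/65 0; 0 0 1]
M⁻¹ · (-16/325, 63/325)ᵀ = (-1/5, 0)ᵀ

p = (-1/5, 0)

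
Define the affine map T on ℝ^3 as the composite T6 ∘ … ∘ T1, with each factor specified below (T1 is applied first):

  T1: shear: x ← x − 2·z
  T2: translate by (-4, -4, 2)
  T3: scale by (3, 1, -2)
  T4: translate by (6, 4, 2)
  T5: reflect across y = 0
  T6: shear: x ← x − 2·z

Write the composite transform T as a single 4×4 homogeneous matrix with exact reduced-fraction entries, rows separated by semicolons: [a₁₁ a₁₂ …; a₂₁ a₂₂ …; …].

T1 = [1 0 -2 0; 0 1 0 0; 0 0 1 0; 0 0 0 1]
T2·T1 = [1 0 -2 -4; 0 1 0 -4; 0 0 1 2; 0 0 0 1]
T3·…·T1 = [3 0 -6 -12; 0 1 0 -4; 0 0 -2 -4; 0 0 0 1]
T4·…·T1 = [3 0 -6 -6; 0 1 0 0; 0 0 -2 -2; 0 0 0 1]
T5·…·T1 = [3 0 -6 -6; 0 -1 0 0; 0 0 -2 -2; 0 0 0 1]
T6·…·T1 = [3 0 -2 -2; 0 -1 0 0; 0 0 -2 -2; 0 0 0 1]

T = [3 0 -2 -2; 0 -1 0 0; 0 0 -2 -2; 0 0 0 1]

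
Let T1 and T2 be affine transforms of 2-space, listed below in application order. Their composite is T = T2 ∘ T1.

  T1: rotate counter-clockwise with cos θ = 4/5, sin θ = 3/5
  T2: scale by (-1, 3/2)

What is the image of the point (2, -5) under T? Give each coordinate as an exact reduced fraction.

T(p) = (-23/5, -21/5)

T1 rotate counter-clockwise with cos θ = 4/5, sin θ = 3/5: (2, -5) → (23/5, -14/5)
T2 scale by (-1, 3/2): (23/5, -14/5) → (-23/5, -21/5)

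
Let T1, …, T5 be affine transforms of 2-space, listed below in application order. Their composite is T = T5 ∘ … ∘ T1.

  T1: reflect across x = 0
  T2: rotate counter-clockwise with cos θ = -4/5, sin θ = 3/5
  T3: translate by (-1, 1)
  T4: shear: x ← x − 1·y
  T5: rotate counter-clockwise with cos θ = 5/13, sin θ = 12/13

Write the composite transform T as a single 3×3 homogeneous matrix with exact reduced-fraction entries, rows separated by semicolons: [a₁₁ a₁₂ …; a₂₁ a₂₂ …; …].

T = [71/65 53/65 -22/13; 69/65 -8/65 -19/13; 0 0 1]

T1 = [-1 0 0; 0 1 0; 0 0 1]
T2·T1 = [4/5 -3/5 0; -3/5 -4/5 0; 0 0 1]
T3·…·T1 = [4/5 -3/5 -1; -3/5 -4/5 1; 0 0 1]
T4·…·T1 = [7/5 1/5 -2; -3/5 -4/5 1; 0 0 1]
T5·…·T1 = [71/65 53/65 -22/13; 69/65 -8/65 -19/13; 0 0 1]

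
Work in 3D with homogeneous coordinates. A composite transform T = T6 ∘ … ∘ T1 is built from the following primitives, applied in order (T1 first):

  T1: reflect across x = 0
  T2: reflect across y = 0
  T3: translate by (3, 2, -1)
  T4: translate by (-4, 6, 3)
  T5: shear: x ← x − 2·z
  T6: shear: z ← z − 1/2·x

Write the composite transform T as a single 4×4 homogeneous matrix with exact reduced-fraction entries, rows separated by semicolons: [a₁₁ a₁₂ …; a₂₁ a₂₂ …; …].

T1 = [-1 0 0 0; 0 1 0 0; 0 0 1 0; 0 0 0 1]
T2·T1 = [-1 0 0 0; 0 -1 0 0; 0 0 1 0; 0 0 0 1]
T3·…·T1 = [-1 0 0 3; 0 -1 0 2; 0 0 1 -1; 0 0 0 1]
T4·…·T1 = [-1 0 0 -1; 0 -1 0 8; 0 0 1 2; 0 0 0 1]
T5·…·T1 = [-1 0 -2 -5; 0 -1 0 8; 0 0 1 2; 0 0 0 1]
T6·…·T1 = [-1 0 -2 -5; 0 -1 0 8; 1/2 0 2 9/2; 0 0 0 1]

T = [-1 0 -2 -5; 0 -1 0 8; 1/2 0 2 9/2; 0 0 0 1]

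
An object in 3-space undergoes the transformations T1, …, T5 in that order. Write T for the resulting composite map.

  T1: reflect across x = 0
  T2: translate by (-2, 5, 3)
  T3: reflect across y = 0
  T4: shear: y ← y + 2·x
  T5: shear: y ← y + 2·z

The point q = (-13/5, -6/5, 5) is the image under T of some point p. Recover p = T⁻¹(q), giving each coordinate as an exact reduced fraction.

p = (3/5, 1, 2)

T1 = [-1 0 0 0; 0 1 0 0; 0 0 1 0; 0 0 0 1]
T2·T1 = [-1 0 0 -2; 0 1 0 5; 0 0 1 3; 0 0 0 1]
T3·…·T1 = [-1 0 0 -2; 0 -1 0 -5; 0 0 1 3; 0 0 0 1]
T4·…·T1 = [-1 0 0 -2; -2 -1 0 -9; 0 0 1 3; 0 0 0 1]
T5·…·T1 = [-1 0 0 -2; -2 -1 2 -3; 0 0 1 3; 0 0 0 1]
det M = 1; M⁻¹ = [-1 0 0 -2; 2 -1 2 -5; 0 0 1 -3; 0 0 0 1]
M⁻¹ · (-13/5, -6/5, 5)ᵀ = (3/5, 1, 2)ᵀ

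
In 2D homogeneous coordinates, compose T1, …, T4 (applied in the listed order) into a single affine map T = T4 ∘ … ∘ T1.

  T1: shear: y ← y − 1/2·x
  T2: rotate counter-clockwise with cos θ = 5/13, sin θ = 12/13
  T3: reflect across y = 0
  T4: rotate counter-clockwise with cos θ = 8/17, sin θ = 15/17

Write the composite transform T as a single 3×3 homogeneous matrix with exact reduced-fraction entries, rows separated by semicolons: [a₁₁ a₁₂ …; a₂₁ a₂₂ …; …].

T = [461/442 -21/221 0; 89/221 -220/221 0; 0 0 1]

T1 = [1 0 0; -1/2 1 0; 0 0 1]
T2·T1 = [11/13 -12/13 0; 19/26 5/13 0; 0 0 1]
T3·…·T1 = [11/13 -12/13 0; -19/26 -5/13 0; 0 0 1]
T4·…·T1 = [461/442 -21/221 0; 89/221 -220/221 0; 0 0 1]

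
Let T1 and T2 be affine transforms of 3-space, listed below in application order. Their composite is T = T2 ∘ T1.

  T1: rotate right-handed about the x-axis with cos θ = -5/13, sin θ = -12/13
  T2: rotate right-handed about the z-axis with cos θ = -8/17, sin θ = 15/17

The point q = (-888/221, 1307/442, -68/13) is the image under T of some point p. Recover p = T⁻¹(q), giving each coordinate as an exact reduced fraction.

T1 = [1 0 0 0; 0 -5/13 12/13 0; 0 -12/13 -5/13 0; 0 0 0 1]
T2·T1 = [-8/17 75/221 -180/221 0; 15/17 40/221 -96/221 0; 0 -12/13 -5/13 0; 0 0 0 1]
det M = 1; M⁻¹ = [-8/17 15/17 0 0; 75/221 40/221 -12/13 0; -180/221 -96/221 -5/13 0; 0 0 0 1]
M⁻¹ · (-888/221, 1307/442, -68/13)ᵀ = (9/2, 4, 4)ᵀ

p = (9/2, 4, 4)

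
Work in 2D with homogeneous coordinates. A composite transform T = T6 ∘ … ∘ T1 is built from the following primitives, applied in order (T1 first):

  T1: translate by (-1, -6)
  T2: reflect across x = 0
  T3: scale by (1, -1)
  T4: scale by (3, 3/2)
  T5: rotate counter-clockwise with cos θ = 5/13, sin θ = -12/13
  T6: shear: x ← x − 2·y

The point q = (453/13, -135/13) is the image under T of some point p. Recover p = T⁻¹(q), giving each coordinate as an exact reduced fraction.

p = (-4, 0)

T1 = [1 0 -1; 0 1 -6; 0 0 1]
T2·T1 = [-1 0 1; 0 1 -6; 0 0 1]
T3·…·T1 = [-1 0 1; 0 -1 6; 0 0 1]
T4·…·T1 = [-3 0 3; 0 -3/2 9; 0 0 1]
T5·…·T1 = [-15/13 -18/13 123/13; 36/13 -15/26 9/13; 0 0 1]
T6·…·T1 = [-87/13 -3/13 105/13; 36/13 -15/26 9/13; 0 0 1]
det M = 9/2; M⁻¹ = [-5/39 2/39 1; -8/13 -58/39 6; 0 0 1]
M⁻¹ · (453/13, -135/13)ᵀ = (-4, 0)ᵀ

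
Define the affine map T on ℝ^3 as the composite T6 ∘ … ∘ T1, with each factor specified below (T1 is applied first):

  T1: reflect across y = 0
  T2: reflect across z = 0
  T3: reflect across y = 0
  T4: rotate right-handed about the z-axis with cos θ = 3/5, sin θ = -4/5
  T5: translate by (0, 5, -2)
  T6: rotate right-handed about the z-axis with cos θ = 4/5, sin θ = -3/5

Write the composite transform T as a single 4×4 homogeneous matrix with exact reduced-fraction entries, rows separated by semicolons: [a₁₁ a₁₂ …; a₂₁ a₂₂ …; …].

T = [0 1 0 3; -1 0 0 4; 0 0 -1 -2; 0 0 0 1]

T1 = [1 0 0 0; 0 -1 0 0; 0 0 1 0; 0 0 0 1]
T2·T1 = [1 0 0 0; 0 -1 0 0; 0 0 -1 0; 0 0 0 1]
T3·…·T1 = [1 0 0 0; 0 1 0 0; 0 0 -1 0; 0 0 0 1]
T4·…·T1 = [3/5 4/5 0 0; -4/5 3/5 0 0; 0 0 -1 0; 0 0 0 1]
T5·…·T1 = [3/5 4/5 0 0; -4/5 3/5 0 5; 0 0 -1 -2; 0 0 0 1]
T6·…·T1 = [0 1 0 3; -1 0 0 4; 0 0 -1 -2; 0 0 0 1]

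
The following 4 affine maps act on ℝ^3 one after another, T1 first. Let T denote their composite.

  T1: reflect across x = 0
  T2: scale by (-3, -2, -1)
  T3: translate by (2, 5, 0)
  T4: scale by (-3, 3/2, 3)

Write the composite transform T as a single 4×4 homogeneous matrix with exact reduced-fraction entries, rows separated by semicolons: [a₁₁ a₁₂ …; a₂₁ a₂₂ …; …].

T = [-9 0 0 -6; 0 -3 0 15/2; 0 0 -3 0; 0 0 0 1]

T1 = [-1 0 0 0; 0 1 0 0; 0 0 1 0; 0 0 0 1]
T2·T1 = [3 0 0 0; 0 -2 0 0; 0 0 -1 0; 0 0 0 1]
T3·…·T1 = [3 0 0 2; 0 -2 0 5; 0 0 -1 0; 0 0 0 1]
T4·…·T1 = [-9 0 0 -6; 0 -3 0 15/2; 0 0 -3 0; 0 0 0 1]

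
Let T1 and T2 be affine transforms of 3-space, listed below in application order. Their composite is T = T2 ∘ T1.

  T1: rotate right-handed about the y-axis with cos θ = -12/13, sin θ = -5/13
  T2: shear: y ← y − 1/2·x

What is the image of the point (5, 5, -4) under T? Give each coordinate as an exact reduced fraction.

T(p) = (-40/13, 85/13, 73/13)

T1 rotate right-handed about the y-axis with cos θ = -12/13, sin θ = -5/13: (5, 5, -4) → (-40/13, 5, 73/13)
T2 shear: y ← y − 1/2·x: (-40/13, 5, 73/13) → (-40/13, 85/13, 73/13)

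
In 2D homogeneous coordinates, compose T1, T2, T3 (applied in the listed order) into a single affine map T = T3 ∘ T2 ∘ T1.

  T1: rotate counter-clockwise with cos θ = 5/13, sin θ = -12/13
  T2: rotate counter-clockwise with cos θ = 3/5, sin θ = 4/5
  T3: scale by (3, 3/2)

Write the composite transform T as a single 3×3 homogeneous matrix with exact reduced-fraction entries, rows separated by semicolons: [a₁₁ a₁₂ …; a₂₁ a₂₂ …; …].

T1 = [5/13 12/13 0; -12/13 5/13 0; 0 0 1]
T2·T1 = [63/65 16/65 0; -16/65 63/65 0; 0 0 1]
T3·…·T1 = [189/65 48/65 0; -24/65 189/130 0; 0 0 1]

T = [189/65 48/65 0; -24/65 189/130 0; 0 0 1]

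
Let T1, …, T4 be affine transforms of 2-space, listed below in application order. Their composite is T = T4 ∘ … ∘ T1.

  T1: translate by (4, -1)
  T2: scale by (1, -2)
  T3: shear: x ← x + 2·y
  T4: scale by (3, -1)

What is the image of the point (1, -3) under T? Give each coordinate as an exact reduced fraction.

T(p) = (63, -8)

T1 translate by (4, -1): (1, -3) → (5, -4)
T2 scale by (1, -2): (5, -4) → (5, 8)
T3 shear: x ← x + 2·y: (5, 8) → (21, 8)
T4 scale by (3, -1): (21, 8) → (63, -8)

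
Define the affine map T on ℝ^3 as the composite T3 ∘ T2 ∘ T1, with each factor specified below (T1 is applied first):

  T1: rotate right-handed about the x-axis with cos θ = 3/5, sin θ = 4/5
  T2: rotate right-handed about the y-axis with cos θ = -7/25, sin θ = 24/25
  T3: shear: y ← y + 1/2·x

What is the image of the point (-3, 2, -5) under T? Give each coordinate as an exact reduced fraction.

T1 rotate right-handed about the x-axis with cos θ = 3/5, sin θ = 4/5: (-3, 2, -5) → (-3, 26/5, -7/5)
T2 rotate right-handed about the y-axis with cos θ = -7/25, sin θ = 24/25: (-3, 26/5, -7/5) → (-63/125, 26/5, 409/125)
T3 shear: y ← y + 1/2·x: (-63/125, 26/5, 409/125) → (-63/125, 1237/250, 409/125)

T(p) = (-63/125, 1237/250, 409/125)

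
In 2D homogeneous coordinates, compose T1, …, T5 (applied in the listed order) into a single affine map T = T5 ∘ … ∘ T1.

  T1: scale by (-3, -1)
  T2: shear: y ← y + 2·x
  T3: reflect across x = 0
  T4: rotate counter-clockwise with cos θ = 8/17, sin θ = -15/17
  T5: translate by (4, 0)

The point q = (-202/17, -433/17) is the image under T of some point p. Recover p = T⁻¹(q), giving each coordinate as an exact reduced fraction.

T1 = [-3 0 0; 0 -1 0; 0 0 1]
T2·T1 = [-3 0 0; -6 -1 0; 0 0 1]
T3·…·T1 = [3 0 0; -6 -1 0; 0 0 1]
T4·…·T1 = [-66/17 -15/17 0; -93/17 -8/17 0; 0 0 1]
T5·…·T1 = [-66/17 -15/17 4; -93/17 -8/17 0; 0 0 1]
det M = -3; M⁻¹ = [8/51 -5/17 -32/51; -31/17 22/17 124/17; 0 0 1]
M⁻¹ · (-202/17, -433/17)ᵀ = (5, -4)ᵀ

p = (5, -4)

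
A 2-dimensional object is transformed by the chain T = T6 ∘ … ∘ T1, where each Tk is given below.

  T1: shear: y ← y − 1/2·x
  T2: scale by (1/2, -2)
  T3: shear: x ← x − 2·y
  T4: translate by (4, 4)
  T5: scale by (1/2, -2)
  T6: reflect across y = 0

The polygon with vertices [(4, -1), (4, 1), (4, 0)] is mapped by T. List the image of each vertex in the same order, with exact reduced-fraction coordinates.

image vertices: (-3, 20), (1, 12), (-1, 16)

T1 shear: y ← y − 1/2·x: (4, -1) → (4, -3); (4, 1) → (4, -1); (4, 0) → (4, -2)
T2 scale by (1/2, -2): (4, -3) → (2, 6); (4, -1) → (2, 2); (4, -2) → (2, 4)
T3 shear: x ← x − 2·y: (2, 6) → (-10, 6); (2, 2) → (-2, 2); (2, 4) → (-6, 4)
T4 translate by (4, 4): (-10, 6) → (-6, 10); (-2, 2) → (2, 6); (-6, 4) → (-2, 8)
T5 scale by (1/2, -2): (-6, 10) → (-3, -20); (2, 6) → (1, -12); (-2, 8) → (-1, -16)
T6 reflect across y = 0: (-3, -20) → (-3, 20); (1, -12) → (1, 12); (-1, -16) → (-1, 16)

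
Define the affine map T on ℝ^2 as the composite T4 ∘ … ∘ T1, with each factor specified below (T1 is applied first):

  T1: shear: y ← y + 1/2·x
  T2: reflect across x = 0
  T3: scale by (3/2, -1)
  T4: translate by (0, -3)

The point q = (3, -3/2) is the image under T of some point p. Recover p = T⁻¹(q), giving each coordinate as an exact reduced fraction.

p = (-2, -1/2)

T1 = [1 0 0; 1/2 1 0; 0 0 1]
T2·T1 = [-1 0 0; 1/2 1 0; 0 0 1]
T3·…·T1 = [-3/2 0 0; -1/2 -1 0; 0 0 1]
T4·…·T1 = [-3/2 0 0; -1/2 -1 -3; 0 0 1]
det M = 3/2; M⁻¹ = [-2/3 0 0; 1/3 -1 -3; 0 0 1]
M⁻¹ · (3, -3/2)ᵀ = (-2, -1/2)ᵀ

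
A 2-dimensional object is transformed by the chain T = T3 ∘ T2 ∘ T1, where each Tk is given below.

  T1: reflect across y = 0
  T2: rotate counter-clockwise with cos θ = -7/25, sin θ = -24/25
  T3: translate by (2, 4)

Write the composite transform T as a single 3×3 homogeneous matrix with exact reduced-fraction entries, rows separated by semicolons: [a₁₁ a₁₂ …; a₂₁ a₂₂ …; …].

T1 = [1 0 0; 0 -1 0; 0 0 1]
T2·T1 = [-7/25 -24/25 0; -24/25 7/25 0; 0 0 1]
T3·…·T1 = [-7/25 -24/25 2; -24/25 7/25 4; 0 0 1]

T = [-7/25 -24/25 2; -24/25 7/25 4; 0 0 1]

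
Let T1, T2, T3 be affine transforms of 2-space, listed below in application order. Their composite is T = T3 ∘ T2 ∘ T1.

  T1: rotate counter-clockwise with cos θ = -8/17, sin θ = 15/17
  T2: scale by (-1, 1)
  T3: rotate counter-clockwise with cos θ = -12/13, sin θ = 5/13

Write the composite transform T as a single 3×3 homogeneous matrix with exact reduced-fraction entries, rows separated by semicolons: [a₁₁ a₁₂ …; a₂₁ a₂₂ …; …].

T1 = [-8/17 -15/17 0; 15/17 -8/17 0; 0 0 1]
T2·T1 = [8/17 15/17 0; 15/17 -8/17 0; 0 0 1]
T3·…·T1 = [-171/221 -140/221 0; -140/221 171/221 0; 0 0 1]

T = [-171/221 -140/221 0; -140/221 171/221 0; 0 0 1]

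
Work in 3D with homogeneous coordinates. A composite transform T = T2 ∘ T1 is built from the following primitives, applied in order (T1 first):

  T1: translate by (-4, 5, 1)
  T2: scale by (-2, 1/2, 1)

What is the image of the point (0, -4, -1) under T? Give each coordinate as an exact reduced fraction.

T(p) = (8, 1/2, 0)

T1 translate by (-4, 5, 1): (0, -4, -1) → (-4, 1, 0)
T2 scale by (-2, 1/2, 1): (-4, 1, 0) → (8, 1/2, 0)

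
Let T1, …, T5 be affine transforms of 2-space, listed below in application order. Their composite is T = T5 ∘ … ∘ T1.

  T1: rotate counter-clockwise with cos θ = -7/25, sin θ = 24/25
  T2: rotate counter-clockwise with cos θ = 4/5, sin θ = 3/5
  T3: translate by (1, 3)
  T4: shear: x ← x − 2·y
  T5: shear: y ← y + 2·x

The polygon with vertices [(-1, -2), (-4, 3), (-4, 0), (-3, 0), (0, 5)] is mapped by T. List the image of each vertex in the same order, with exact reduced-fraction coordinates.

T1 rotate counter-clockwise with cos θ = -7/25, sin θ = 24/25: (-1, -2) → (11/5, -2/5); (-4, 3) → (-44/25, -117/25); (-4, 0) → (28/25, -96/25); (-3, 0) → (21/25, -72/25); (0, 5) → (-24/5, -7/5)
T2 rotate counter-clockwise with cos θ = 4/5, sin θ = 3/5: (11/5, -2/5) → (2, 1); (-44/25, -117/25) → (7/5, -24/5); (28/25, -96/25) → (16/5, -12/5); (21/25, -72/25) → (12/5, -9/5); (-24/5, -7/5) → (-3, -4)
T3 translate by (1, 3): (2, 1) → (3, 4); (7/5, -24/5) → (12/5, -9/5); (16/5, -12/5) → (21/5, 3/5); (12/5, -9/5) → (17/5, 6/5); (-3, -4) → (-2, -1)
T4 shear: x ← x − 2·y: (3, 4) → (-5, 4); (12/5, -9/5) → (6, -9/5); (21/5, 3/5) → (3, 3/5); (17/5, 6/5) → (1, 6/5); (-2, -1) → (0, -1)
T5 shear: y ← y + 2·x: (-5, 4) → (-5, -6); (6, -9/5) → (6, 51/5); (3, 3/5) → (3, 33/5); (1, 6/5) → (1, 16/5); (0, -1) → (0, -1)

image vertices: (-5, -6), (6, 51/5), (3, 33/5), (1, 16/5), (0, -1)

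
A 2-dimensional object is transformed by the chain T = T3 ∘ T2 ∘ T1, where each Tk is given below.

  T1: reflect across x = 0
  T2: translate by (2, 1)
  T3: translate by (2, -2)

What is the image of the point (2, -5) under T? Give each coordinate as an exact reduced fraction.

T1 reflect across x = 0: (2, -5) → (-2, -5)
T2 translate by (2, 1): (-2, -5) → (0, -4)
T3 translate by (2, -2): (0, -4) → (2, -6)

T(p) = (2, -6)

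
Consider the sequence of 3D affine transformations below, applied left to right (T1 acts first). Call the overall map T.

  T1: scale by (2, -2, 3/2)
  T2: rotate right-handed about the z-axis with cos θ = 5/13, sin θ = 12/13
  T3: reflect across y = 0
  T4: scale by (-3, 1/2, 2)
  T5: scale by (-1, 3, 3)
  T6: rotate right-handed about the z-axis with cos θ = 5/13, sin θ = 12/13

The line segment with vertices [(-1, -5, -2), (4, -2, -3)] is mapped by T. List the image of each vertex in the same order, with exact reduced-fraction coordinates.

image vertices: (-114/13, -375/13, -18), (1968/169, -1158/169, -27)

T1 scale by (2, -2, 3/2): (-1, -5, -2) → (-2, 10, -3); (4, -2, -3) → (8, 4, -9/2)
T2 rotate right-handed about the z-axis with cos θ = 5/13, sin θ = 12/13: (-2, 10, -3) → (-10, 2, -3); (8, 4, -9/2) → (-8/13, 116/13, -9/2)
T3 reflect across y = 0: (-10, 2, -3) → (-10, -2, -3); (-8/13, 116/13, -9/2) → (-8/13, -116/13, -9/2)
T4 scale by (-3, 1/2, 2): (-10, -2, -3) → (30, -1, -6); (-8/13, -116/13, -9/2) → (24/13, -58/13, -9)
T5 scale by (-1, 3, 3): (30, -1, -6) → (-30, -3, -18); (24/13, -58/13, -9) → (-24/13, -174/13, -27)
T6 rotate right-handed about the z-axis with cos θ = 5/13, sin θ = 12/13: (-30, -3, -18) → (-114/13, -375/13, -18); (-24/13, -174/13, -27) → (1968/169, -1158/169, -27)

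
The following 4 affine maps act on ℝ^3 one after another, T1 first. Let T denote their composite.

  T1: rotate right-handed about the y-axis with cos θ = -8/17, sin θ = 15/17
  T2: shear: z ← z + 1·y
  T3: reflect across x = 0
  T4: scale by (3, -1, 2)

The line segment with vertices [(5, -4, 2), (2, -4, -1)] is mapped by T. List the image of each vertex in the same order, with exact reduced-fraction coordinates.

image vertices: (30/17, 4, -318/17), (93/17, 4, -180/17)

T1 rotate right-handed about the y-axis with cos θ = -8/17, sin θ = 15/17: (5, -4, 2) → (-10/17, -4, -91/17); (2, -4, -1) → (-31/17, -4, -22/17)
T2 shear: z ← z + 1·y: (-10/17, -4, -91/17) → (-10/17, -4, -159/17); (-31/17, -4, -22/17) → (-31/17, -4, -90/17)
T3 reflect across x = 0: (-10/17, -4, -159/17) → (10/17, -4, -159/17); (-31/17, -4, -90/17) → (31/17, -4, -90/17)
T4 scale by (3, -1, 2): (10/17, -4, -159/17) → (30/17, 4, -318/17); (31/17, -4, -90/17) → (93/17, 4, -180/17)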